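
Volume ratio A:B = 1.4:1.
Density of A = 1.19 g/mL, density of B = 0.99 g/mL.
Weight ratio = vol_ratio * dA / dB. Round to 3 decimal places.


Wt ratio = 1.4 * 1.19 / 0.99
= 1.683

1.683


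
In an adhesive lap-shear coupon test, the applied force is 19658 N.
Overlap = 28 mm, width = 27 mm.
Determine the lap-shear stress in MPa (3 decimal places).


stress = F / (overlap * width)
= 19658 / (28 * 27)
= 26.003 MPa

26.003


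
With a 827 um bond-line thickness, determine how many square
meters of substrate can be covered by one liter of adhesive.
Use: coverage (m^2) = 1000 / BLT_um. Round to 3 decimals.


Coverage = 1000 / 827 = 1.209 m^2

1.209


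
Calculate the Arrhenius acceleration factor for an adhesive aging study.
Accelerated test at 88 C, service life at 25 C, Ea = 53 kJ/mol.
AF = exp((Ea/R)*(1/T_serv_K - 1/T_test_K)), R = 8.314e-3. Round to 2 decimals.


T_test = 361.15 K, T_serv = 298.15 K
Ea/R = 53 / 0.008314 = 6374.79
AF = exp(6374.79 * (1/298.15 - 1/361.15))
= 41.67

41.67


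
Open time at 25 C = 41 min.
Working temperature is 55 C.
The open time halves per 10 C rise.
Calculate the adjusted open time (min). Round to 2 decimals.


factor = 2^((55 - 25) / 10) = 8.0000
ot = 41 / 8.0000 = 5.13 min

5.13


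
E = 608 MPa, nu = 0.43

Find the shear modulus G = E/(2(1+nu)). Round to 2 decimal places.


G = 608 / (2 * 1.43)
= 212.59 MPa

212.59


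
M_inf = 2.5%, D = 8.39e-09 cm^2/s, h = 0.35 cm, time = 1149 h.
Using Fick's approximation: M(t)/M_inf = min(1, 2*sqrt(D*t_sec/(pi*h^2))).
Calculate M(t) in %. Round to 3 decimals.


t = 4136400 s
ratio = min(1, 2*sqrt(8.39e-09*4136400/(pi*0.1225)))
= 0.600592
M(t) = 2.5 * 0.600592 = 1.501%

1.501


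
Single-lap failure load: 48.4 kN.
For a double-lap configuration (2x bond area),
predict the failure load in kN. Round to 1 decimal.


Failure load = 48.4 * 2 = 96.8 kN

96.8


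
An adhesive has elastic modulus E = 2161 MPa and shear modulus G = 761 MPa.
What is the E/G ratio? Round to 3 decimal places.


E/G = 2161 / 761 = 2.840

2.840


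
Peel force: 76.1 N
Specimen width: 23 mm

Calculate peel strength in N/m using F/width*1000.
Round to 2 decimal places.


Peel strength = 76.1 / 23 * 1000 = 3308.70 N/m

3308.70


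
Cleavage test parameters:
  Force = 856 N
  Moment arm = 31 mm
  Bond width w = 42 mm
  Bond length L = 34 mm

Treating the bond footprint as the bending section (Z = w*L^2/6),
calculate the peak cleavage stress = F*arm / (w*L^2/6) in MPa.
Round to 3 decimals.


M = 856 * 31 = 26536 N*mm
Z = 42 * 34^2 / 6 = 48552 / 6 mm^3
sigma = M / Z = 6 * 26536 / 48552 = 159216 / 48552
= 3.279 MPa

3.279


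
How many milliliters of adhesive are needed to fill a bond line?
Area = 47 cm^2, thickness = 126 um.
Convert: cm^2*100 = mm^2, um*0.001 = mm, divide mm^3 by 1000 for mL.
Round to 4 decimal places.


= (47 * 100) * (126 * 0.001) / 1000
= 0.5922 mL

0.5922


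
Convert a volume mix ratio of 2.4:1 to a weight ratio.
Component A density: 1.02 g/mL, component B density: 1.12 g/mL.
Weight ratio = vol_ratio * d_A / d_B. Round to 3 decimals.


= 2.4 * 1.02 / 1.12 = 2.186

2.186


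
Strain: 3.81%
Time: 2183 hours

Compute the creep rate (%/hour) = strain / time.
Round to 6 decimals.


Creep rate = 3.81 / 2183
= 0.001745 %/h

0.001745


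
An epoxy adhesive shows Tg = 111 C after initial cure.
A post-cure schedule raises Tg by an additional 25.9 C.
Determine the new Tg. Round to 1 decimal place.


New Tg = 111 + 25.9
= 136.9 C

136.9


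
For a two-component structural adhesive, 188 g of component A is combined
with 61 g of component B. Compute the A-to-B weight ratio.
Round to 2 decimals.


Weight ratio A:B = 188 / 61
= 3.08

3.08


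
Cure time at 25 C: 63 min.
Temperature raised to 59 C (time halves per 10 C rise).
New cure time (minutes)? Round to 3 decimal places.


Acceleration factor = 2^(34/10) = 10.5561
New time = 63 / 10.5561 = 5.968 min

5.968


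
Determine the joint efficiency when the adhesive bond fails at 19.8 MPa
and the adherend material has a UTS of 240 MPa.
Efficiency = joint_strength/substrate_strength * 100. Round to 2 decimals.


Joint efficiency = 19.8 / 240 * 100
= 8.25%

8.25


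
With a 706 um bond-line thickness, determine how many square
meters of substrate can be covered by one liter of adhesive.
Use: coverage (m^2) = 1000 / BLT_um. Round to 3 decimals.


Coverage = 1000 / 706 = 1.416 m^2

1.416


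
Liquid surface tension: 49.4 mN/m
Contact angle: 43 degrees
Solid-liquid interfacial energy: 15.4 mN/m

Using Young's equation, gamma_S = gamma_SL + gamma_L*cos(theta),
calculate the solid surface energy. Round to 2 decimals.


gamma_S = 15.4 + 49.4 * cos(43)
= 51.53 mN/m

51.53


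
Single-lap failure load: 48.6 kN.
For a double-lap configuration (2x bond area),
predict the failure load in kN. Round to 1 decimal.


Failure load = 48.6 * 2 = 97.2 kN

97.2


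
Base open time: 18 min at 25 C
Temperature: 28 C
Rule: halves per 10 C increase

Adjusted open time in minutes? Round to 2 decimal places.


Acceleration = 2^((28-25)/10) = 1.2311
Open time = 18 / 1.2311 = 14.62 min

14.62


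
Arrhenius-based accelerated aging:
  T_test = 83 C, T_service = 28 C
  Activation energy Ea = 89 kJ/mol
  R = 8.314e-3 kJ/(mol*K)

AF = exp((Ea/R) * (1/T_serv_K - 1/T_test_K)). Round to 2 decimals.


T_test_K = 356.15, T_serv_K = 301.15
AF = exp((89/8.314e-3) * (1/301.15 - 1/356.15))
= 242.12

242.12


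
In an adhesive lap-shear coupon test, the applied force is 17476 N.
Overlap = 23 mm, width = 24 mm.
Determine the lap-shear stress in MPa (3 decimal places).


stress = F / (overlap * width)
= 17476 / (23 * 24)
= 31.659 MPa

31.659


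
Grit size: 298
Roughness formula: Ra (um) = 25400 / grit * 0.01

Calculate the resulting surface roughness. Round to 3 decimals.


Ra = 25400 / 298 * 0.01
= 0.852 um

0.852


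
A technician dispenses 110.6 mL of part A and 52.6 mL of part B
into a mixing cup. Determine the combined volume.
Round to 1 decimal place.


Combined volume = 110.6 + 52.6
= 163.2 mL

163.2


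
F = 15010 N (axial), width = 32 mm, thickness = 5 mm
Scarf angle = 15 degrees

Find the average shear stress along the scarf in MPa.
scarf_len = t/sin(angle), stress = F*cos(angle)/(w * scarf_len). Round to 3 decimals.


scarf_len = 5/sin(15 deg) = 19.3185
cos(15 deg) = 0.965926
stress = 15010*0.965926/(32*19.3185) = 23.453 MPa

23.453


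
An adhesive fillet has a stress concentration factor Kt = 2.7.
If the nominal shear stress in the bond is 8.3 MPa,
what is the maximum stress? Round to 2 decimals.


Max stress = 8.3 * 2.7 = 22.41 MPa

22.41


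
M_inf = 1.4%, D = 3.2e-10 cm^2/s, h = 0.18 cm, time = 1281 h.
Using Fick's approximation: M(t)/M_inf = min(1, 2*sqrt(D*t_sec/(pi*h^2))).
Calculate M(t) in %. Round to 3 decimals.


t = 4611600 s
ratio = min(1, 2*sqrt(3.2e-10*4611600/(pi*0.0324)))
= 0.240815
M(t) = 1.4 * 0.240815 = 0.337%

0.337


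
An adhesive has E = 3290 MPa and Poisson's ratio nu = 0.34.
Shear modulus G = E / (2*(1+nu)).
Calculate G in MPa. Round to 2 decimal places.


G = 3290 / (2*(1+0.34))
= 3290 / 2.68
= 1227.61 MPa

1227.61


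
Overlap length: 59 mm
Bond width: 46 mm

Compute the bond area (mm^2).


Bond area = 59 * 46 = 2714 mm^2

2714


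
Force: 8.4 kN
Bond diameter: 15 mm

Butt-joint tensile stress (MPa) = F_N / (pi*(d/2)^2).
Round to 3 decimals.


F_N = 8.4 * 1000 = 8400.0 N
A = pi*(7.5)^2 = 176.7146 mm^2
stress = 8400.0 / 176.7146 = 47.534 MPa

47.534


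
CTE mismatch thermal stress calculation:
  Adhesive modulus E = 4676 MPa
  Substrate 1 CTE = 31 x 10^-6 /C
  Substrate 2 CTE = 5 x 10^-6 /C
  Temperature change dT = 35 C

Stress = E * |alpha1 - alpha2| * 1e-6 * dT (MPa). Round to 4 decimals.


delta_alpha = |31 - 5| = 26 x 10^-6/C
Stress = 4676 * 26e-6 * 35
= 4.2552 MPa

4.2552


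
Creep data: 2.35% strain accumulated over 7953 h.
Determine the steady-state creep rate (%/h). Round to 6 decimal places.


Rate = 2.35 / 7953 = 0.000295 %/h

0.000295


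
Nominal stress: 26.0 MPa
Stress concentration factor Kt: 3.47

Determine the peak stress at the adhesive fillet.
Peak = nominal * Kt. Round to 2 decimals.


Peak stress = 26.0 * 3.47
= 90.22 MPa

90.22


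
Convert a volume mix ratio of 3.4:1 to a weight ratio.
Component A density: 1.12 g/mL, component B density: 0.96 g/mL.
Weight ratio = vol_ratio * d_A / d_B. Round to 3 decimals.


= 3.4 * 1.12 / 0.96 = 3.967

3.967


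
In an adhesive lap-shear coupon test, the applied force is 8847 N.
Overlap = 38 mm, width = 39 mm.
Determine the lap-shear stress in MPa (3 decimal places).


stress = F / (overlap * width)
= 8847 / (38 * 39)
= 5.970 MPa

5.970


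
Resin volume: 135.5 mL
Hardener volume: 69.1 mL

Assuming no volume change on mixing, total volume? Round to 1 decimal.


V_total = 135.5 + 69.1 = 204.6 mL

204.6


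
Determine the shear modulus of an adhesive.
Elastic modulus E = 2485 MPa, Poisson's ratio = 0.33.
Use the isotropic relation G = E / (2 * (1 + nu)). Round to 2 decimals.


G = 2485 / (2*(1+0.33)) = 2485 / 2.66
= 934.21 MPa

934.21


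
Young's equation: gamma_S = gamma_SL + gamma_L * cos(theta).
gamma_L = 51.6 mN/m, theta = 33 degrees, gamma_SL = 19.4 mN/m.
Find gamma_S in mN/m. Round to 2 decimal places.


cos(33 deg) = 0.838671
gamma_S = 19.4 + 51.6 * 0.838671
= 62.68 mN/m

62.68


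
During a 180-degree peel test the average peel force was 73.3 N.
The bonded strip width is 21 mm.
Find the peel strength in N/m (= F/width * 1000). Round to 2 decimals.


Peel strength = F/width * 1000
= 73.3 / 21 * 1000
= 3490.48 N/m

3490.48


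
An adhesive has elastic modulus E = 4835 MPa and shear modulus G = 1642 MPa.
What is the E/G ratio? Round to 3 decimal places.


E/G = 4835 / 1642 = 2.945

2.945


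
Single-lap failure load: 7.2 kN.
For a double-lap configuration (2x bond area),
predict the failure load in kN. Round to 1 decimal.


Failure load = 7.2 * 2 = 14.4 kN

14.4


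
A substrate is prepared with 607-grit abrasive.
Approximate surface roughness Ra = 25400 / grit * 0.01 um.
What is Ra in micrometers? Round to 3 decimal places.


Ra = 25400 / 607 * 0.01 = 0.418 um

0.418


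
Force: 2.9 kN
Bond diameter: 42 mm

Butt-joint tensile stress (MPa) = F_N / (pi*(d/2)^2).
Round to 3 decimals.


F_N = 2.9 * 1000 = 2900.0 N
A = pi*(21.0)^2 = 1385.4424 mm^2
stress = 2900.0 / 1385.4424 = 2.093 MPa

2.093


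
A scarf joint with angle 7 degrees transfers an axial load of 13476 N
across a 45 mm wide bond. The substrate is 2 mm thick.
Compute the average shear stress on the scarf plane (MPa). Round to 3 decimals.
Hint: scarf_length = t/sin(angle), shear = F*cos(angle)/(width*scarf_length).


scarf_length = 2 / sin(7 deg) = 16.4110 mm
cos(7 deg) = 0.992546
shear stress = 13476 * 0.992546 / (45 * 16.4110)
= 18.112 MPa

18.112


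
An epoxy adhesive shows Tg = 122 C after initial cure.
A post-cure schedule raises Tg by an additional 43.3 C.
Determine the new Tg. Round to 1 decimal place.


New Tg = 122 + 43.3
= 165.3 C

165.3


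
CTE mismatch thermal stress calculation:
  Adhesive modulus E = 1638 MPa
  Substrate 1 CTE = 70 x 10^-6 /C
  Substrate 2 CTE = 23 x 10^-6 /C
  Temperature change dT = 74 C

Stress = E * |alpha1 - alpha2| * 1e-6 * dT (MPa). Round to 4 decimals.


delta_alpha = |70 - 23| = 47 x 10^-6/C
Stress = 1638 * 47e-6 * 74
= 5.6970 MPa

5.6970


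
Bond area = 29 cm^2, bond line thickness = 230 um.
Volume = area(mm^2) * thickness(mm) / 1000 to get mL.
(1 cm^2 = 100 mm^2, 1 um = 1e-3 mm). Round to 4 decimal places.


area_mm2 = 29 * 100 = 2900
blt_mm = 230 * 1e-3 = 0.23
vol_mm3 = 2900 * 0.23 = 667.0
vol_mL = 667.0 / 1000 = 0.6670 mL

0.6670


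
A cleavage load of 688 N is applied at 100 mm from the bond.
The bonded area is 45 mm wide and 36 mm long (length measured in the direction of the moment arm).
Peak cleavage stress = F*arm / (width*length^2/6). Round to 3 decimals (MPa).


Moment = 688 * 100 = 68800 N*mm
Section modulus = 45 * 1296 / 6 = 58320 / 6 mm^3
Stress = 68800 / (58320 / 6) = 412800 / 58320
= 7.078 MPa

7.078


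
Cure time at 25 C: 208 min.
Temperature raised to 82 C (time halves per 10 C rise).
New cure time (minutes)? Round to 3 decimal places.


Acceleration factor = 2^(57/10) = 51.9842
New time = 208 / 51.9842 = 4.001 min

4.001


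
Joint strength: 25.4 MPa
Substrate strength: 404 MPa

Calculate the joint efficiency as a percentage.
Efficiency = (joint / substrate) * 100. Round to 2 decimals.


Efficiency = (25.4 / 404) * 100 = 6.29%

6.29


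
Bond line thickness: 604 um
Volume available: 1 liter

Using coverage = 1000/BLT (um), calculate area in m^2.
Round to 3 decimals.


1 L = 1e6 mm^3, thickness = 604 um = 0.604 mm
Area = 1e6 / 0.604 mm^2 = (1e6 / 0.604) / 1e6 m^2 = 1000 / 604 m^2
= 1.656 m^2

1.656


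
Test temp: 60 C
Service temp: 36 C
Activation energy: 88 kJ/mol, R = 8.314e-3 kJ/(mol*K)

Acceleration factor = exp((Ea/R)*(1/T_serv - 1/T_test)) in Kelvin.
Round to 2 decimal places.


AF = exp((88/0.008314)*(1/309.15 - 1/333.15))
= 11.78

11.78


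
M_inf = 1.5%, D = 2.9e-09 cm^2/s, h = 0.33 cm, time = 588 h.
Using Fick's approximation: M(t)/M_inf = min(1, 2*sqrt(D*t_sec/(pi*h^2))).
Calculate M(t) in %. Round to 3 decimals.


t = 2116800 s
ratio = min(1, 2*sqrt(2.9e-09*2116800/(pi*0.1089)))
= 0.267905
M(t) = 1.5 * 0.267905 = 0.402%

0.402


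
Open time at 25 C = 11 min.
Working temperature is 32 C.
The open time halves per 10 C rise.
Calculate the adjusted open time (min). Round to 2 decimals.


factor = 2^((32 - 25) / 10) = 1.6245
ot = 11 / 1.6245 = 6.77 min

6.77


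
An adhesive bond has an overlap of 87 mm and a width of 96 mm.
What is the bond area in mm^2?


Bond area = overlap * width
= 87 * 96
= 8352 mm^2

8352


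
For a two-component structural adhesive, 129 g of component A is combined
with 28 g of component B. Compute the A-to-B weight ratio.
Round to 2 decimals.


Weight ratio A:B = 129 / 28
= 4.61

4.61


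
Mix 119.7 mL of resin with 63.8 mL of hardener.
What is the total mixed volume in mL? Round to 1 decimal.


Total = 119.7 + 63.8 = 183.5 mL

183.5


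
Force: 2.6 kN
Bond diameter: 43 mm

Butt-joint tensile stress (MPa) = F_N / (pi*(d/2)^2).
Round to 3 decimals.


F_N = 2.6 * 1000 = 2600.0 N
A = pi*(21.5)^2 = 1452.2012 mm^2
stress = 2600.0 / 1452.2012 = 1.790 MPa

1.790


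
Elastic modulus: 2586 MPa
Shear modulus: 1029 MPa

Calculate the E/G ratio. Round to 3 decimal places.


E / G = 2586 / 1029 = 2.513

2.513


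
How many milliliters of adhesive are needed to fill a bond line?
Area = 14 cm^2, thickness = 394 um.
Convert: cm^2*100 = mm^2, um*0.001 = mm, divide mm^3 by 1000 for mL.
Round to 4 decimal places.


= (14 * 100) * (394 * 0.001) / 1000
= 0.5516 mL

0.5516


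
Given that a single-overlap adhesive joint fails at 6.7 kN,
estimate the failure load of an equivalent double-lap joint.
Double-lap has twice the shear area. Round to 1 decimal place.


Double-lap factor = 2
Expected load = 6.7 * 2 = 13.4 kN

13.4


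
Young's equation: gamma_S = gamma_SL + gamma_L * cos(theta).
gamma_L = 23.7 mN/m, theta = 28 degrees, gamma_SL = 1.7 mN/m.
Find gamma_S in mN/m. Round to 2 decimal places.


cos(28 deg) = 0.882948
gamma_S = 1.7 + 23.7 * 0.882948
= 22.63 mN/m

22.63


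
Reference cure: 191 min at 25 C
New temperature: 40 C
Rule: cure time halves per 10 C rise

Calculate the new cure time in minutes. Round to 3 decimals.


factor = 2^((40-25)/10) = 2.8284
t_new = 191 / 2.8284 = 67.529 min

67.529


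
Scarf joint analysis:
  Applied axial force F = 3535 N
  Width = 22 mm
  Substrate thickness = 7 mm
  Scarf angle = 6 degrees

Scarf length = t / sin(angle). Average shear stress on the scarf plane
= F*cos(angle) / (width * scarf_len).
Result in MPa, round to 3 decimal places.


Scarf length = 7 / sin(6 deg) = 66.9674 mm
cos(6 deg) = 0.994522
Shear = 3535 * 0.994522 / (22 * 66.9674)
= 2.386 MPa

2.386


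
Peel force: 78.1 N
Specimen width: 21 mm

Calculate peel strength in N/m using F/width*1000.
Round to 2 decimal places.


Peel strength = 78.1 / 21 * 1000 = 3719.05 N/m

3719.05


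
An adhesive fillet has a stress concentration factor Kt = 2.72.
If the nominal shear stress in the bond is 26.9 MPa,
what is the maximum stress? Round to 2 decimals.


Max stress = 26.9 * 2.72 = 73.17 MPa

73.17


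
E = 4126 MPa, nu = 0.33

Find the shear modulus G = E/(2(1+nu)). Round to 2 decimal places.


G = 4126 / (2 * 1.33)
= 1551.13 MPa

1551.13


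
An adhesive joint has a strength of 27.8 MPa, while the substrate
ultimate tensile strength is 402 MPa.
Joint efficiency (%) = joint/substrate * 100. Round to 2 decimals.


Efficiency = 27.8 / 402 * 100
= 6.92%

6.92


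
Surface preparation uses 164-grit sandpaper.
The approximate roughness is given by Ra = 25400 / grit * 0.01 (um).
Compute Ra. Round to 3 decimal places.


Ra = 25400 / 164 * 0.01
= 254 / 164
= 1.549 um

1.549


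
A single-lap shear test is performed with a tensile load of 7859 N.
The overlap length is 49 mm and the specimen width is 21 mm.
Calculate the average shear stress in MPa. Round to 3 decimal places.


Shear stress = F / (overlap * width)
= 7859 / (49 * 21)
= 7859 / 1029
= 7.638 MPa

7.638


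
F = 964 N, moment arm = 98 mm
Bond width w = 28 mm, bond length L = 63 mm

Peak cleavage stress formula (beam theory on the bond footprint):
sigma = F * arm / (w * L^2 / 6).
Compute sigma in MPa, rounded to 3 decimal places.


sigma = (964 * 98) / (28 * 3969 / 6)
= 94472 * 6 / 111132
= 566832 / 111132
= 5.101 MPa

5.101


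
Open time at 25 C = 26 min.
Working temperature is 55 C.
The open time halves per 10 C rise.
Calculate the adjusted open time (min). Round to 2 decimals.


factor = 2^((55 - 25) / 10) = 8.0000
ot = 26 / 8.0000 = 3.25 min

3.25


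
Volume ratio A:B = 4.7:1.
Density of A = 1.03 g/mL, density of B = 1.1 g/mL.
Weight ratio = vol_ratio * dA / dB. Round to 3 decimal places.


Wt ratio = 4.7 * 1.03 / 1.1
= 4.401

4.401


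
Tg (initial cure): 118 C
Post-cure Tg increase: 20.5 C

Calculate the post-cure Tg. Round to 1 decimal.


Post-cure Tg = 118 + 20.5 = 138.5 C

138.5


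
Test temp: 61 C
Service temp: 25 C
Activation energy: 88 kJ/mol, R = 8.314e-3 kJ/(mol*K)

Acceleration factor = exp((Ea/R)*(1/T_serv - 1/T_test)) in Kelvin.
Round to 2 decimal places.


AF = exp((88/0.008314)*(1/298.15 - 1/334.15))
= 45.82

45.82


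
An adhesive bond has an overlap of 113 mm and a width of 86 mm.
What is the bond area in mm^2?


Bond area = overlap * width
= 113 * 86
= 9718 mm^2

9718


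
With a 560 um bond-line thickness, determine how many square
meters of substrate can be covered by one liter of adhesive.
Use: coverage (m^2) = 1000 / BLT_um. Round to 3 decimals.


Coverage = 1000 / 560 = 1.786 m^2

1.786


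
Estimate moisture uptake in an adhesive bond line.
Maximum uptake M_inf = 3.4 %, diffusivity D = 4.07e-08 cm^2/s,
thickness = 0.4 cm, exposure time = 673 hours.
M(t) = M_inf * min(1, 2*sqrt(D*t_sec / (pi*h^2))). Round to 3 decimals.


Convert time: 673 h = 2422800 s
ratio = min(1, 2*sqrt(4.07e-08*2422800/(pi*0.4^2)))
= 0.885831
M(t) = 3.4 * 0.885831 = 3.012%

3.012


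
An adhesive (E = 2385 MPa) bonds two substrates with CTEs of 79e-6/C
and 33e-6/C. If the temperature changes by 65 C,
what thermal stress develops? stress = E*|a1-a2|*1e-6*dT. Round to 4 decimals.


Stress = 2385 * |79 - 33| * 1e-6 * 65
= 7.1312 MPa

7.1312


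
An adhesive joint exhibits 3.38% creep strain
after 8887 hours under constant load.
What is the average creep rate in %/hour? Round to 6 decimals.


Creep rate = strain / time
= 3.38 / 8887
= 0.000380 %/h

0.000380


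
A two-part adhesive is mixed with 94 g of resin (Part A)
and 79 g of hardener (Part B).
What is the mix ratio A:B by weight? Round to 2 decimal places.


Mix ratio = mass_A / mass_B
= 94 / 79
= 1.19

1.19


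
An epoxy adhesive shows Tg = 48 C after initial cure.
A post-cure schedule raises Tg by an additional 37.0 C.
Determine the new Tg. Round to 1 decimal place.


New Tg = 48 + 37.0
= 85.0 C

85.0


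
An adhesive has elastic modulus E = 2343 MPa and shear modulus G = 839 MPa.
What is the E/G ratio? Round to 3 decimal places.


E/G = 2343 / 839 = 2.793

2.793


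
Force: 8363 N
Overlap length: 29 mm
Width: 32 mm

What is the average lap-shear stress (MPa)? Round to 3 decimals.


Average shear stress = F / (overlap * width)
= 8363 / (29 * 32)
= 9.012 MPa

9.012


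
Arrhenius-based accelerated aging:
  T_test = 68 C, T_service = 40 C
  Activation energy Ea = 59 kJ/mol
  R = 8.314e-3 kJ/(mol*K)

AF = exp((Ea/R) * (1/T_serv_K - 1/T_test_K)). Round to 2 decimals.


T_test_K = 341.15, T_serv_K = 313.15
AF = exp((59/8.314e-3) * (1/313.15 - 1/341.15))
= 6.42

6.42


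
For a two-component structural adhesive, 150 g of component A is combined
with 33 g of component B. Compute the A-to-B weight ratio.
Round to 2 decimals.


Weight ratio A:B = 150 / 33
= 4.55

4.55


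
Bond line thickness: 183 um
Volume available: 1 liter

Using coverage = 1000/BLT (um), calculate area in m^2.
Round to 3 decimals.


1 L = 1e6 mm^3, thickness = 183 um = 0.183 mm
Area = 1e6 / 0.183 mm^2 = (1e6 / 0.183) / 1e6 m^2 = 1000 / 183 m^2
= 5.464 m^2

5.464


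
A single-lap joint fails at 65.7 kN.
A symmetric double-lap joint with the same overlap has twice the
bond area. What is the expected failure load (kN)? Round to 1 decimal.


Double-lap load = 2 * 65.7 = 131.4 kN

131.4


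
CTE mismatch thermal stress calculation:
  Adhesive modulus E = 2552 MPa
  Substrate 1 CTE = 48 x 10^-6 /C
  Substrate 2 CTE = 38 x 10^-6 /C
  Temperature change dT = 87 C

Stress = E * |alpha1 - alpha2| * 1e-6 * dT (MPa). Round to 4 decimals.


delta_alpha = |48 - 38| = 10 x 10^-6/C
Stress = 2552 * 10e-6 * 87
= 2.2202 MPa

2.2202


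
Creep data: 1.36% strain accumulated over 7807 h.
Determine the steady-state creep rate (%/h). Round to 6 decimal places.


Rate = 1.36 / 7807 = 0.000174 %/h

0.000174


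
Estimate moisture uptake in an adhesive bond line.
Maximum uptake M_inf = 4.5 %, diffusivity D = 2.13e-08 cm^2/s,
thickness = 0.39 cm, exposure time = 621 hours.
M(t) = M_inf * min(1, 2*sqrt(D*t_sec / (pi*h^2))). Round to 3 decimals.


Convert time: 621 h = 2235600 s
ratio = min(1, 2*sqrt(2.13e-08*2235600/(pi*0.39^2)))
= 0.631360
M(t) = 4.5 * 0.631360 = 2.841%

2.841


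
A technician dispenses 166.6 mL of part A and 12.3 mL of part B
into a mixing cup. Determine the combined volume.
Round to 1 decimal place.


Combined volume = 166.6 + 12.3
= 178.9 mL

178.9


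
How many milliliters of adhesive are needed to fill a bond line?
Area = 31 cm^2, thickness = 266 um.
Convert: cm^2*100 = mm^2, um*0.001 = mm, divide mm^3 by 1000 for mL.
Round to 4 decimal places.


= (31 * 100) * (266 * 0.001) / 1000
= 0.8246 mL

0.8246


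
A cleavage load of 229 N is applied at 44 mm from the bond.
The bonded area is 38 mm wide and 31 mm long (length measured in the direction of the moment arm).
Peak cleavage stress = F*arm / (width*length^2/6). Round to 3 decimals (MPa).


Moment = 229 * 44 = 10076 N*mm
Section modulus = 38 * 961 / 6 = 36518 / 6 mm^3
Stress = 10076 / (36518 / 6) = 60456 / 36518
= 1.656 MPa

1.656


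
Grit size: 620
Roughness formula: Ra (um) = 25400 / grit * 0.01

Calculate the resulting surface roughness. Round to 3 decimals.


Ra = 25400 / 620 * 0.01
= 0.410 um

0.410


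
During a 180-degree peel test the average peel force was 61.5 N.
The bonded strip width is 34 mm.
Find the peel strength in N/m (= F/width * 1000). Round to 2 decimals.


Peel strength = F/width * 1000
= 61.5 / 34 * 1000
= 1808.82 N/m

1808.82


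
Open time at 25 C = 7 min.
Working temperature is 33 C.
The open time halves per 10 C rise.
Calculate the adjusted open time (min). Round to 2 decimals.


factor = 2^((33 - 25) / 10) = 1.7411
ot = 7 / 1.7411 = 4.02 min

4.02


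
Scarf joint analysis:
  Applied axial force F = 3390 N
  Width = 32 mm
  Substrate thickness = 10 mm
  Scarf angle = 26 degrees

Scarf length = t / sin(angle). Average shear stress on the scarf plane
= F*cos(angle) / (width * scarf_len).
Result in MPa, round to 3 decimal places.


Scarf length = 10 / sin(26 deg) = 22.8117 mm
cos(26 deg) = 0.898794
Shear = 3390 * 0.898794 / (32 * 22.8117)
= 4.174 MPa

4.174


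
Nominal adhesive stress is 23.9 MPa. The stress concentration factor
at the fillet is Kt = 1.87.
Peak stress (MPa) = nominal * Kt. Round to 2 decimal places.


Peak = 23.9 * 1.87 = 44.69 MPa

44.69


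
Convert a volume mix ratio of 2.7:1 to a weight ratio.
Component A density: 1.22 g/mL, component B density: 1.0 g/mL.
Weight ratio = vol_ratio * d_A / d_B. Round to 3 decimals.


= 2.7 * 1.22 / 1.0 = 3.294

3.294


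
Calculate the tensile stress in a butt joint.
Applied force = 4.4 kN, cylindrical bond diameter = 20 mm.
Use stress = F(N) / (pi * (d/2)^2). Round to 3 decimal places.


A = pi * 10.0^2 = 314.1593 mm^2
sigma = 4400.0 / 314.1593 = 14.006 MPa

14.006


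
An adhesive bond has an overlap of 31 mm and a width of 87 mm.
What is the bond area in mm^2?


Bond area = overlap * width
= 31 * 87
= 2697 mm^2

2697


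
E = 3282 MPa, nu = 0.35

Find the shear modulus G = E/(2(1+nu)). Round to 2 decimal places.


G = 3282 / (2 * 1.35)
= 1215.56 MPa

1215.56


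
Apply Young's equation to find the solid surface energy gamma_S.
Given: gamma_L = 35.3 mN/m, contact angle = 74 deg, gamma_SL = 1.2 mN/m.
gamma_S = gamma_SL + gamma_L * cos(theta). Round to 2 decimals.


theta_rad = 74 * pi/180 = 1.291544
gamma_S = 1.2 + 35.3 * cos(1.291544)
= 10.93 mN/m

10.93


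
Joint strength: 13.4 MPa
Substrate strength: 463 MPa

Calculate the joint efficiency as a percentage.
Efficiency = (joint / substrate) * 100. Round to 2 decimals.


Efficiency = (13.4 / 463) * 100 = 2.89%

2.89


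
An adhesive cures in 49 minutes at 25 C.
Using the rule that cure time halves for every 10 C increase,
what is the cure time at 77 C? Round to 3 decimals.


Factor = 2^((77 - 25) / 10) = 36.7583
Cure time = 49 / 36.7583
= 1.333 minutes

1.333


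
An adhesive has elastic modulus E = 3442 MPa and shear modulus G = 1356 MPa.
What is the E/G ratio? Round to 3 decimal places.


E/G = 3442 / 1356 = 2.538

2.538


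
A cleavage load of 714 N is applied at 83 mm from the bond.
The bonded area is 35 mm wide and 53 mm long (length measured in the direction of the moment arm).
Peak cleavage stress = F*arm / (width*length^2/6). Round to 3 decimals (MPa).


Moment = 714 * 83 = 59262 N*mm
Section modulus = 35 * 2809 / 6 = 98315 / 6 mm^3
Stress = 59262 / (98315 / 6) = 355572 / 98315
= 3.617 MPa

3.617


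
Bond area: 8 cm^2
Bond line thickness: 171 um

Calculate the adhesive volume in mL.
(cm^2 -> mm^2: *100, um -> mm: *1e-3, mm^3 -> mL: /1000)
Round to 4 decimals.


V = 8*100 * 171*1e-3 / 1000
= 0.1368 mL

0.1368


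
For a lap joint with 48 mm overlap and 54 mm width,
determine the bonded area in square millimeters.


Area = 48 * 54 = 2592 mm^2

2592


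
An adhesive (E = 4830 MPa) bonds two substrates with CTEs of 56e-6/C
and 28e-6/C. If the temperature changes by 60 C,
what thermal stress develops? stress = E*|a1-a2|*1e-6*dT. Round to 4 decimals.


Stress = 4830 * |56 - 28| * 1e-6 * 60
= 8.1144 MPa

8.1144


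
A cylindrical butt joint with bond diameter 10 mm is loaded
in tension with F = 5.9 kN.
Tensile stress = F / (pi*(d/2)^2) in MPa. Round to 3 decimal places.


Area = pi * (10/2)^2 = 78.5398 mm^2
Stress = 5.9*1000 / 78.5398
= 75.121 MPa

75.121


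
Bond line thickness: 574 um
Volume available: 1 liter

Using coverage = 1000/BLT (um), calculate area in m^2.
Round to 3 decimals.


1 L = 1e6 mm^3, thickness = 574 um = 0.574 mm
Area = 1e6 / 0.574 mm^2 = (1e6 / 0.574) / 1e6 m^2 = 1000 / 574 m^2
= 1.742 m^2

1.742


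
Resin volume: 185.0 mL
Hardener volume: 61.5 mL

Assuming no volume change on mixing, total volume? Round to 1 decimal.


V_total = 185.0 + 61.5 = 246.5 mL

246.5


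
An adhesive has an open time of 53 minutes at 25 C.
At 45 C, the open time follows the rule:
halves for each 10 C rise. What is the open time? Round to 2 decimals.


Factor = 2^((45-25)/10) = 4.0000
Open time = 53 / 4.0000 = 13.25 min

13.25


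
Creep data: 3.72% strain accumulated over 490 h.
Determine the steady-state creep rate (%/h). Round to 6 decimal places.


Rate = 3.72 / 490 = 0.007592 %/h

0.007592


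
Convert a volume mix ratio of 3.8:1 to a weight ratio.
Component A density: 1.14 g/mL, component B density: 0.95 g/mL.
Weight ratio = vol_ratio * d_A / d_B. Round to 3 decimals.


= 3.8 * 1.14 / 0.95 = 4.560

4.560


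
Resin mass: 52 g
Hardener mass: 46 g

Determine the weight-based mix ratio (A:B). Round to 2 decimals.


Ratio = 52 / 46 = 1.13

1.13


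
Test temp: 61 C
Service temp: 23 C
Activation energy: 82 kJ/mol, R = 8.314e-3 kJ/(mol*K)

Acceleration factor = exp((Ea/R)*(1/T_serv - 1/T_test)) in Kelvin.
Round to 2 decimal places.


AF = exp((82/0.008314)*(1/296.15 - 1/334.15))
= 44.14

44.14


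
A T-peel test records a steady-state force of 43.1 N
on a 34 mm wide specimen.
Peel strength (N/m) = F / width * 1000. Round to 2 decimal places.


Peel strength = 43.1 / 34 * 1000
= 1267.65 N/m

1267.65


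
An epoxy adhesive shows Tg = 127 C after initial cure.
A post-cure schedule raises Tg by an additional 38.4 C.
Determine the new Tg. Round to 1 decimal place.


New Tg = 127 + 38.4
= 165.4 C

165.4


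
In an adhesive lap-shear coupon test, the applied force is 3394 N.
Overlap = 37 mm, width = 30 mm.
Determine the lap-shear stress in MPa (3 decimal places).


stress = F / (overlap * width)
= 3394 / (37 * 30)
= 3.058 MPa

3.058


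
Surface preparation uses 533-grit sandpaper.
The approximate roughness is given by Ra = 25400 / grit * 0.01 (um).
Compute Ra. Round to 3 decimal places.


Ra = 25400 / 533 * 0.01
= 254 / 533
= 0.477 um

0.477


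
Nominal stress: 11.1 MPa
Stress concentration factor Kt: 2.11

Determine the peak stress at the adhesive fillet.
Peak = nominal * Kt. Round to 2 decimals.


Peak stress = 11.1 * 2.11
= 23.42 MPa

23.42


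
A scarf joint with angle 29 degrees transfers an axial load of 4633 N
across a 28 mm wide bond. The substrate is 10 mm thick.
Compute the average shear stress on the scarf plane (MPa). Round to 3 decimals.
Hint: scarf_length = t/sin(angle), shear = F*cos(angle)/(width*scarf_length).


scarf_length = 10 / sin(29 deg) = 20.6267 mm
cos(29 deg) = 0.874620
shear stress = 4633 * 0.874620 / (28 * 20.6267)
= 7.016 MPa

7.016


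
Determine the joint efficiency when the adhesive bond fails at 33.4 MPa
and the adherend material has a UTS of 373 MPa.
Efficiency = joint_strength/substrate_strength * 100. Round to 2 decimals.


Joint efficiency = 33.4 / 373 * 100
= 8.95%

8.95


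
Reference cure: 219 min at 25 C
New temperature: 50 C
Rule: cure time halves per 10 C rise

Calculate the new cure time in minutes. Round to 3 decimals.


factor = 2^((50-25)/10) = 5.6569
t_new = 219 / 5.6569 = 38.714 min

38.714


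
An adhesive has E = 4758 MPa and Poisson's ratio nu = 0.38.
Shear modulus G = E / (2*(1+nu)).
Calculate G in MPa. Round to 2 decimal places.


G = 4758 / (2*(1+0.38))
= 4758 / 2.76
= 1723.91 MPa

1723.91


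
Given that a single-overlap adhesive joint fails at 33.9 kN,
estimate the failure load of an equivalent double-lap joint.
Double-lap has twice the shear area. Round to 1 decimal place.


Double-lap factor = 2
Expected load = 33.9 * 2 = 67.8 kN

67.8


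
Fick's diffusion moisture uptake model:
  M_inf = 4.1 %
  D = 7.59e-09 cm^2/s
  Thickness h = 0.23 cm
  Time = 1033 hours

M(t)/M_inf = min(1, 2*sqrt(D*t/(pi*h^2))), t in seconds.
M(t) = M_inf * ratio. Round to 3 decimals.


t_sec = 1033 * 3600 = 3718800
ratio = 2*sqrt(7.59e-09*3718800/(pi*0.23^2))
= min(1, 0.824232)
= 0.824232
M(t) = 4.1 * 0.824232 = 3.379 %

3.379


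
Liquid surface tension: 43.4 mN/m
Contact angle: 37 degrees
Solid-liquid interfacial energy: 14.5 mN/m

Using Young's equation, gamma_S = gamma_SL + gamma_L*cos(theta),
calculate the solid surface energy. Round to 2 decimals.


gamma_S = 14.5 + 43.4 * cos(37)
= 49.16 mN/m

49.16


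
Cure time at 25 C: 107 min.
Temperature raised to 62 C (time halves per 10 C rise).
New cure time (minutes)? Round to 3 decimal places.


Acceleration factor = 2^(37/10) = 12.9960
New time = 107 / 12.9960 = 8.233 min

8.233


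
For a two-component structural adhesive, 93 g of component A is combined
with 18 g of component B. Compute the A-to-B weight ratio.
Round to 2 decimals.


Weight ratio A:B = 93 / 18
= 5.17

5.17


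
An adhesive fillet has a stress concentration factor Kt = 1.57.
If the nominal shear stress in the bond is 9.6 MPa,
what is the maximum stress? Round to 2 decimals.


Max stress = 9.6 * 1.57 = 15.07 MPa

15.07


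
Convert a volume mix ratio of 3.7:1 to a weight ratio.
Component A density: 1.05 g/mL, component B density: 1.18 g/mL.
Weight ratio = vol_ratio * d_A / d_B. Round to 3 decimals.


= 3.7 * 1.05 / 1.18 = 3.292

3.292


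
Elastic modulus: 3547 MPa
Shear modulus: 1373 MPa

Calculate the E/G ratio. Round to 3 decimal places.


E / G = 3547 / 1373 = 2.583

2.583


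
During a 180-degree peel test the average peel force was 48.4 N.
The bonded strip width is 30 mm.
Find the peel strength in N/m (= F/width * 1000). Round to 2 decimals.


Peel strength = F/width * 1000
= 48.4 / 30 * 1000
= 1613.33 N/m

1613.33


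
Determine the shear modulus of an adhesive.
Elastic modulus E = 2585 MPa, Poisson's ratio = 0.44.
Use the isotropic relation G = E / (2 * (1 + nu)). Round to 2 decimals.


G = 2585 / (2*(1+0.44)) = 2585 / 2.88
= 897.57 MPa

897.57


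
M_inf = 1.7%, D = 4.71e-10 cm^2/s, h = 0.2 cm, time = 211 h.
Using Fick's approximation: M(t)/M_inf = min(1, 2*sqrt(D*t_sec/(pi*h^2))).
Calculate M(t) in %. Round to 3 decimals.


t = 759600 s
ratio = min(1, 2*sqrt(4.71e-10*759600/(pi*0.0400)))
= 0.106716
M(t) = 1.7 * 0.106716 = 0.181%

0.181


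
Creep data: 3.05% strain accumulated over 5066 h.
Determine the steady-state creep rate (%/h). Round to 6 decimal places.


Rate = 3.05 / 5066 = 0.000602 %/h

0.000602


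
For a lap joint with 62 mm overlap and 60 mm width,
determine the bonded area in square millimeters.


Area = 62 * 60 = 3720 mm^2

3720


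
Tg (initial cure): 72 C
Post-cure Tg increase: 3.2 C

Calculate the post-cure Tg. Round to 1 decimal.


Post-cure Tg = 72 + 3.2 = 75.2 C

75.2


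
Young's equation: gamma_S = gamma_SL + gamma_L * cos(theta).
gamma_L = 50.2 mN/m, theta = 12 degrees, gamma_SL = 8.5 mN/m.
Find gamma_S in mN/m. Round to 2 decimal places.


cos(12 deg) = 0.978148
gamma_S = 8.5 + 50.2 * 0.978148
= 57.60 mN/m

57.60


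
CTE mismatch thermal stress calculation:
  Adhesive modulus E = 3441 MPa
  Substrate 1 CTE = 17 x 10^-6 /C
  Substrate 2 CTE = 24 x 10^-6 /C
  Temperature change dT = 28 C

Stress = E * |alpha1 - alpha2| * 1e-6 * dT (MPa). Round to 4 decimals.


delta_alpha = |17 - 24| = 7 x 10^-6/C
Stress = 3441 * 7e-6 * 28
= 0.6744 MPa

0.6744


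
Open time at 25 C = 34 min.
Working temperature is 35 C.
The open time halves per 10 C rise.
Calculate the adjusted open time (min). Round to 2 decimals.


factor = 2^((35 - 25) / 10) = 2.0000
ot = 34 / 2.0000 = 17.00 min

17.00


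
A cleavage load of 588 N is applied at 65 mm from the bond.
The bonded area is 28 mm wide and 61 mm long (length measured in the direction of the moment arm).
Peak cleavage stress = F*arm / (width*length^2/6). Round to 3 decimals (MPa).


Moment = 588 * 65 = 38220 N*mm
Section modulus = 28 * 3721 / 6 = 104188 / 6 mm^3
Stress = 38220 / (104188 / 6) = 229320 / 104188
= 2.201 MPa

2.201


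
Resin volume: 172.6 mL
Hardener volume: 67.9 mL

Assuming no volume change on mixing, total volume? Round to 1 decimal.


V_total = 172.6 + 67.9 = 240.5 mL

240.5


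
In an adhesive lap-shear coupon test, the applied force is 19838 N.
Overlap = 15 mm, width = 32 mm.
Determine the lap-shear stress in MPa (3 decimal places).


stress = F / (overlap * width)
= 19838 / (15 * 32)
= 41.329 MPa

41.329


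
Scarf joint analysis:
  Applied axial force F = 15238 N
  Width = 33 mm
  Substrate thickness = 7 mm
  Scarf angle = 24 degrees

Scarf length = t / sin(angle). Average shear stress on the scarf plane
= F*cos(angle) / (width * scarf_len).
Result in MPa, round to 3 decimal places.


Scarf length = 7 / sin(24 deg) = 17.2102 mm
cos(24 deg) = 0.913545
Shear = 15238 * 0.913545 / (33 * 17.2102)
= 24.511 MPa

24.511


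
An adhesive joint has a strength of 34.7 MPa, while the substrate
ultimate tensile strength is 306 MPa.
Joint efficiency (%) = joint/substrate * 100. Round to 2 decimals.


Efficiency = 34.7 / 306 * 100
= 11.34%

11.34


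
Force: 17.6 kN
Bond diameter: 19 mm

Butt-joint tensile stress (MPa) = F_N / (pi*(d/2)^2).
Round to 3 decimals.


F_N = 17.6 * 1000 = 17600.0 N
A = pi*(9.5)^2 = 283.5287 mm^2
stress = 17600.0 / 283.5287 = 62.075 MPa

62.075


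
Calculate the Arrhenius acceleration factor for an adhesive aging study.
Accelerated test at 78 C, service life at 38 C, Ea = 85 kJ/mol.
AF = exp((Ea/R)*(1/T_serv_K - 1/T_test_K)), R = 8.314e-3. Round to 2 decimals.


T_test = 351.15 K, T_serv = 311.15 K
Ea/R = 85 / 0.008314 = 10223.72
AF = exp(10223.72 * (1/311.15 - 1/351.15))
= 42.22

42.22


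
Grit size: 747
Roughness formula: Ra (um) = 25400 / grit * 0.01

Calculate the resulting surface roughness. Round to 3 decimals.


Ra = 25400 / 747 * 0.01
= 0.340 um

0.340


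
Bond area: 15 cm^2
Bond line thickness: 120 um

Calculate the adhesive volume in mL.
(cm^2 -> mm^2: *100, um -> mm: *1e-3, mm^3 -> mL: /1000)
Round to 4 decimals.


V = 15*100 * 120*1e-3 / 1000
= 0.1800 mL

0.1800


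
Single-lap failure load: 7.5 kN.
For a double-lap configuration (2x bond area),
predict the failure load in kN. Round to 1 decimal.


Failure load = 7.5 * 2 = 15.0 kN

15.0


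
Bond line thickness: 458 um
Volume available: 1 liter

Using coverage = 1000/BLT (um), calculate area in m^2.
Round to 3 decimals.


1 L = 1e6 mm^3, thickness = 458 um = 0.458 mm
Area = 1e6 / 0.458 mm^2 = (1e6 / 0.458) / 1e6 m^2 = 1000 / 458 m^2
= 2.183 m^2

2.183


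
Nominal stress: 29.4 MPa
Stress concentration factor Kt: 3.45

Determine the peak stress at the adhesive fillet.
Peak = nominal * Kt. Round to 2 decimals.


Peak stress = 29.4 * 3.45
= 101.43 MPa

101.43


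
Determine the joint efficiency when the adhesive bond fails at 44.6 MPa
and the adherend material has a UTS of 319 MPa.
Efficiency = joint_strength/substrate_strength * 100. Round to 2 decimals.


Joint efficiency = 44.6 / 319 * 100
= 13.98%

13.98


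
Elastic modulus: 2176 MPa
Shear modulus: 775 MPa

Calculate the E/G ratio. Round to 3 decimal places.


E / G = 2176 / 775 = 2.808

2.808


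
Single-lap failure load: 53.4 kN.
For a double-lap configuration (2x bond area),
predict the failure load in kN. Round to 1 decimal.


Failure load = 53.4 * 2 = 106.8 kN

106.8


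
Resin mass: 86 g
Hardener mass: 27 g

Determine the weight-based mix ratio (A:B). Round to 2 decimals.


Ratio = 86 / 27 = 3.19

3.19


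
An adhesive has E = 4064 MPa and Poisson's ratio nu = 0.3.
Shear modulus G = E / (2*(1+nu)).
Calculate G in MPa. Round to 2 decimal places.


G = 4064 / (2*(1+0.3))
= 4064 / 2.60
= 1563.08 MPa

1563.08


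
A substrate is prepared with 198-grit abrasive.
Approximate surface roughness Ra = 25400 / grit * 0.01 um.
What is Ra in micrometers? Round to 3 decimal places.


Ra = 25400 / 198 * 0.01 = 1.283 um

1.283
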